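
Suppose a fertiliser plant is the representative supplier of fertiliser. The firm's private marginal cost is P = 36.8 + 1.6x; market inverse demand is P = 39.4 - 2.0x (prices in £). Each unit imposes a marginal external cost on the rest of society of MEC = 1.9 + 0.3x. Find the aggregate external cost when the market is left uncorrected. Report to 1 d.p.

£1.5

Market equilibrium (private): 36.8 + 1.6x = 39.4 - 2.0x → x_m = 0.7222.
Total external cost = ∫₀^{x_m} (1.9 + 0.3x) dx = 1.9×0.7222 + ½×0.3×0.7222² = 1.4504.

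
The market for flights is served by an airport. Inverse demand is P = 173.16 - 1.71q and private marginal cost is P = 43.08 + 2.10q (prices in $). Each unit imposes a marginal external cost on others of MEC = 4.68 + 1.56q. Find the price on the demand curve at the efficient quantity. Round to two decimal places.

Social marginal cost = private MC + MEC = 47.76 + 3.66q.
Set SMC = demand: 47.76 + 3.66q = 173.16 - 1.71q → q* = 23.3520.
Consumer price on the demand curve at q*: 173.16 − 1.71×23.3520 = 133.2281.

P = $133.23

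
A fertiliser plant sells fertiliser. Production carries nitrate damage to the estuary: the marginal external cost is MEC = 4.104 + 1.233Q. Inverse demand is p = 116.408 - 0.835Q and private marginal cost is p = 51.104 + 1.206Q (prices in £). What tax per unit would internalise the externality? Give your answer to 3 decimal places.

Social marginal cost = private MC + MEC = 55.208 + 2.439Q.
Set SMC = demand: 55.208 + 2.439Q = 116.408 - 0.835Q → Q* = 18.6927.
The Pigouvian tax equals MEC at Q*: 4.104 + 1.233×18.6927 = 27.1521.

tax = £27.152 per unit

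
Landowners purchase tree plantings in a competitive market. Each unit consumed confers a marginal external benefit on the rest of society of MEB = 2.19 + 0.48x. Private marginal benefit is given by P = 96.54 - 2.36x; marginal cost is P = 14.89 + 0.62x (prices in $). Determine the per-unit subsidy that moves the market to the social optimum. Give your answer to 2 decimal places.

Social marginal benefit = demand + MEB = 98.73 - 1.88x.
Set SMB = MC: 98.73 - 1.88x = 14.89 + 0.62x → x* = 33.5360.
The Pigouvian subsidy equals MEB at x*: 2.19 + 0.48×33.5360 = 18.2873.

subsidy = $18.29 per unit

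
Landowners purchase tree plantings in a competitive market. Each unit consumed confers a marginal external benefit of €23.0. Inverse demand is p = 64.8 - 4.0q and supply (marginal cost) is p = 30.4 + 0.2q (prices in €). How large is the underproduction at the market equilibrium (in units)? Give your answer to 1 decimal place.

5.5 units

Market equilibrium (private): 30.4 + 0.2q = 64.8 - 4.0q → q_m = 8.1905.
Social marginal benefit = demand + MEB = 87.8 - 4.0q.
Set SMB = MC: 87.8 - 4.0q = 30.4 + 0.2q → q* = 13.6667.
Gap = |8.1905 − 13.6667| = 5.4762.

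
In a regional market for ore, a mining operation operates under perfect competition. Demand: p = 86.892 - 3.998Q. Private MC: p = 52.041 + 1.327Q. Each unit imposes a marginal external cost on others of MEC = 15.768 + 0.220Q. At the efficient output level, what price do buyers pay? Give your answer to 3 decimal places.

P = 73.133

Social marginal cost = private MC + MEC = 67.809 + 1.547Q.
Set SMC = demand: 67.809 + 1.547Q = 86.892 - 3.998Q → Q* = 3.4415.
Consumer price on the demand curve at Q*: 86.892 − 3.998×3.4415 = 73.1329.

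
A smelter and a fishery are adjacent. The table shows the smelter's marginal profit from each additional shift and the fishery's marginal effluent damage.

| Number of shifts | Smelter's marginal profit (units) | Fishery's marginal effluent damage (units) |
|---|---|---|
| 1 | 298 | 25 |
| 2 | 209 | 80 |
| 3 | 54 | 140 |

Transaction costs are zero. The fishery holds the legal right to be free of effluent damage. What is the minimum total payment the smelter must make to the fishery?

105

Efficient level: marginal profit ≥ marginal effluent damage through level 2, so k* = 2.
With the fishery holding the right, the smelter must at least compensate total damage at k*: 25 + 80 = 105.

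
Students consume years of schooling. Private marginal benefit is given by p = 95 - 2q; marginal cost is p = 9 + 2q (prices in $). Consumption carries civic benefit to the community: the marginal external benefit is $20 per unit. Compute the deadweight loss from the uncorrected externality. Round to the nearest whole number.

Market equilibrium (private): 9 + 2q = 95 - 2q → q_m = 21.5000.
Social marginal benefit = demand + MEB = 115 - 2q.
Set SMB = MC: 115 - 2q = 9 + 2q → q* = 26.5000.
The loss is the area between SMB and MC from q* to q_m; with linear curves that's a triangle of height MEB(q_m).
DWL = ½ × 5.0000 × 20.0000 = 50.0000.

DWL = $50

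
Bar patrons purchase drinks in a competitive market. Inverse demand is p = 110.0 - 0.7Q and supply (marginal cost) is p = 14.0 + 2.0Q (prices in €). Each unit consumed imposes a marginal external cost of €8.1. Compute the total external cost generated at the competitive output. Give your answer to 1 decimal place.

€288.0

Market equilibrium (private): 14.0 + 2.0Q = 110.0 - 0.7Q → Q_m = 35.5556.
Total external cost = MEC × Q_m = 8.1 × 35.5556 = 288.0004.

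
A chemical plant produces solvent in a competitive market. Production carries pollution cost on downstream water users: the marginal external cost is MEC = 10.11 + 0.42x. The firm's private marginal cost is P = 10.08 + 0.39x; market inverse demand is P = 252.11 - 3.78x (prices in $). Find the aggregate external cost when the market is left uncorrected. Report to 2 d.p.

Market equilibrium (private): 10.08 + 0.39x = 252.11 - 3.78x → x_m = 58.0408.
Total external cost = ∫₀^{x_m} (10.11 + 0.42x) dx = 10.11×58.0408 + ½×0.42×58.0408² = 1294.2267.

$1294.23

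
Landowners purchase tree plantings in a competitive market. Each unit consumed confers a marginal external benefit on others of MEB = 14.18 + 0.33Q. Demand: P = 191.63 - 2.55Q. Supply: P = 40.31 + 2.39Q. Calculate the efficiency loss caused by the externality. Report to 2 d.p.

DWL = 63.98

Market equilibrium (private): 40.31 + 2.39Q = 191.63 - 2.55Q → Q_m = 30.6316.
Social marginal benefit = demand + MEB = 205.81 - 2.22Q.
Set SMB = MC: 205.81 - 2.22Q = 40.31 + 2.39Q → Q* = 35.9002.
The welfare-loss triangle has base |Q_m − Q*| and height MEB(Q_m) (the vertical gap between SMB and MC is zero at Q* and MEB at Q_m).
DWL = ½ × 5.2686 × 24.2884 = 63.9829.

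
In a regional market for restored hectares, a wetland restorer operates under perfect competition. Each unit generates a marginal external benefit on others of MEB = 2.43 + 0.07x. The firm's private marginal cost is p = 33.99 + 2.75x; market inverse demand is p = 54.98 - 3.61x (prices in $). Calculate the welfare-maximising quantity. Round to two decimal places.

Social marginal cost = private MC − MEB = 31.56 + 2.68x.
Set SMC = demand: 31.56 + 2.68x = 54.98 - 3.61x → x* = 3.7234.

x* = 3.72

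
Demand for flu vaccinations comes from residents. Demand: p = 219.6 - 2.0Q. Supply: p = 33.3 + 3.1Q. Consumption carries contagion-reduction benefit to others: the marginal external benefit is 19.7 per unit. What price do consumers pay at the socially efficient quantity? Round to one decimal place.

Social marginal benefit = demand + MEB = 239.3 - 2.0Q.
Set SMB = MC: 239.3 - 2.0Q = 33.3 + 3.1Q → Q* = 40.3922.
Consumer price on the demand curve at Q*: 219.6 − 2.0×40.3922 = 138.8156.

P = 138.8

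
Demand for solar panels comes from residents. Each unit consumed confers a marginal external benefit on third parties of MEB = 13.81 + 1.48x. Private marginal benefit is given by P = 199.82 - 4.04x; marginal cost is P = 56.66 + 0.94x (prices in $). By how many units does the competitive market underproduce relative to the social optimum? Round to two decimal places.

16.10 units

Market equilibrium (private): 56.66 + 0.94x = 199.82 - 4.04x → x_m = 28.7470.
Social marginal benefit = demand + MEB = 213.63 - 2.56x.
Set SMB = MC: 213.63 - 2.56x = 56.66 + 0.94x → x* = 44.8486.
Gap = |28.7470 − 44.8486| = 16.1016.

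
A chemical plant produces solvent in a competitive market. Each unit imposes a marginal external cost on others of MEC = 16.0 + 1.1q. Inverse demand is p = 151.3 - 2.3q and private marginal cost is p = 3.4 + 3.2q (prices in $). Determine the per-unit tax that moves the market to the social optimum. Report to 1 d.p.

Social marginal cost = private MC + MEC = 19.4 + 4.3q.
Set SMC = demand: 19.4 + 4.3q = 151.3 - 2.3q → q* = 19.9848.
The Pigouvian tax equals MEC at q*: 16.0 + 1.1×19.9848 = 37.9833.

tax = $38.0 per unit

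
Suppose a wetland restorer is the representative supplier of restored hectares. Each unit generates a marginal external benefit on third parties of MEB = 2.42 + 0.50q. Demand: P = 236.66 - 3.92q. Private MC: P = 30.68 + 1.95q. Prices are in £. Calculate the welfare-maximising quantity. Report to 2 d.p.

q* = 38.81

Social marginal cost = private MC − MEB = 28.26 + 1.45q.
Set SMC = demand: 28.26 + 1.45q = 236.66 - 3.92q → q* = 38.8082.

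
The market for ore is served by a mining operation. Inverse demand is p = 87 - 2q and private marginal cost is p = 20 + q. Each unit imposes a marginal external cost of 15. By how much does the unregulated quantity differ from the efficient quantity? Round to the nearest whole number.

5 units

Market equilibrium (private): 20 + q = 87 - 2q → q_m = 22.3333.
Social marginal cost = private MC + MEC = 35 + q.
Set SMC = demand: 35 + q = 87 - 2q → q* = 17.3333.
Gap = |22.3333 − 17.3333| = 5.0000.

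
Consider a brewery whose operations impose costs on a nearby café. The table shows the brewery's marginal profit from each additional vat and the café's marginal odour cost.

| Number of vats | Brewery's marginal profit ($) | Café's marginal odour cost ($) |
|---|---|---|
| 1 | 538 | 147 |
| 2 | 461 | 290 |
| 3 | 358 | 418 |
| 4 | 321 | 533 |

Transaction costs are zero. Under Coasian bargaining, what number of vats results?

2

Bargaining reaches the level where marginal profit last exceeds marginal odour cost.
That holds through level 2 (461 ≥ 290) but not at 3 (358 < 418).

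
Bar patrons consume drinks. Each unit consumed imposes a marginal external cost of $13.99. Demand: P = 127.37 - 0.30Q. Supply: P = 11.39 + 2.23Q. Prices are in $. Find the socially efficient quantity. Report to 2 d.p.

Q* = 40.31

Social marginal benefit = demand − MEC = 113.38 - 0.30Q.
Set SMB = MC: 113.38 - 0.30Q = 11.39 + 2.23Q → Q* = 40.3123.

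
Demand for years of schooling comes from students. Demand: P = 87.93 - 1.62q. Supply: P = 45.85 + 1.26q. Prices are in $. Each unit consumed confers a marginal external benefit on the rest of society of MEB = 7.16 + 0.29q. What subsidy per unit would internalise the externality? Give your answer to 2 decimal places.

subsidy = $12.67 per unit

Social marginal benefit = demand + MEB = 95.09 - 1.33q.
Set SMB = MC: 95.09 - 1.33q = 45.85 + 1.26q → q* = 19.0116.
The Pigouvian subsidy equals MEB at q*: 7.16 + 0.29×19.0116 = 12.6734.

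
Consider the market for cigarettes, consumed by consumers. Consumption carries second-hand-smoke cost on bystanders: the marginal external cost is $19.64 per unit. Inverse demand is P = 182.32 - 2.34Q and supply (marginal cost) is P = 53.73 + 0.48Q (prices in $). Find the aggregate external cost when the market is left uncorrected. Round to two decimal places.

$895.57

Market equilibrium (private): 53.73 + 0.48Q = 182.32 - 2.34Q → Q_m = 45.5993.
Total external cost = MEC × Q_m = 19.64 × 45.5993 = 895.5703.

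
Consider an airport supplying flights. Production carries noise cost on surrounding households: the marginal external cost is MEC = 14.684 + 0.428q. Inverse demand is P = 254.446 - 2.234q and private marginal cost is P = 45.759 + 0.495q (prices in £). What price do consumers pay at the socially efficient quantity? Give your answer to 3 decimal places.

Social marginal cost = private MC + MEC = 60.443 + 0.923q.
Set SMC = demand: 60.443 + 0.923q = 254.446 - 2.234q → q* = 61.4517.
Consumer price on the demand curve at q*: 254.446 − 2.234×61.4517 = 117.1629.

P = £117.163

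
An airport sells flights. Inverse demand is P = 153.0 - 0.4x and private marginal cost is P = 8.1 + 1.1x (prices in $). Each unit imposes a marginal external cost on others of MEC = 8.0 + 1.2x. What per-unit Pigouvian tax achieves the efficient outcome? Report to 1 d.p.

tax = $68.8 per unit

Social marginal cost = private MC + MEC = 16.1 + 2.3x.
Set SMC = demand: 16.1 + 2.3x = 153.0 - 0.4x → x* = 50.7037.
The Pigouvian tax equals MEC at x*: 8.0 + 1.2×50.7037 = 68.8444.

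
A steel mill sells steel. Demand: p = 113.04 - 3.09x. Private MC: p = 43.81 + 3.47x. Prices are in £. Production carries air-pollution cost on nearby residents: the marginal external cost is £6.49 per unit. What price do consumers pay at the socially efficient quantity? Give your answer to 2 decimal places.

P = £83.49

Social marginal cost = private MC + MEC = 50.30 + 3.47x.
Set SMC = demand: 50.30 + 3.47x = 113.04 - 3.09x → x* = 9.5640.
Consumer price on the demand curve at x*: 113.04 − 3.09×9.5640 = 83.4872.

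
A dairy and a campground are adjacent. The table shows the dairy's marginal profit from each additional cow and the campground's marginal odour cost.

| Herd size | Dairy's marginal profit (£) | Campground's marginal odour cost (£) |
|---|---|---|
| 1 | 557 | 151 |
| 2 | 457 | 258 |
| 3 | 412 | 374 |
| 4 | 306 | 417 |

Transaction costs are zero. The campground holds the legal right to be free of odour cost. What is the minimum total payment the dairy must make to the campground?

£783

Efficient level: marginal profit ≥ marginal odour cost through level 3, so k* = 3.
With the campground holding the right, the dairy must at least compensate total damage at k*: 151 + 258 + 374 = 783.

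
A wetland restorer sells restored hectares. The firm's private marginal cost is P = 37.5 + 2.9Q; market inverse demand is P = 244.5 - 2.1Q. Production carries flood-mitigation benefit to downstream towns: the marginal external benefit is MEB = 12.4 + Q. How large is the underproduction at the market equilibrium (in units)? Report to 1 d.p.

Market equilibrium (private): 37.5 + 2.9Q = 244.5 - 2.1Q → Q_m = 41.4000.
Social marginal cost = private MC − MEB = 25.1 + 1.9Q.
Set SMC = demand: 25.1 + 1.9Q = 244.5 - 2.1Q → Q* = 54.8500.
Gap = |41.4000 − 54.8500| = 13.4500.

13.5 units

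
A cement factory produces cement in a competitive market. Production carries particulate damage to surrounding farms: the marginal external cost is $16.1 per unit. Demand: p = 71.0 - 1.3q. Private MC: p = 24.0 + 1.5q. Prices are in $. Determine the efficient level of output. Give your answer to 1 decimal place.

q* = 11.0

Social marginal cost = private MC + MEC = 40.1 + 1.5q.
Set SMC = demand: 40.1 + 1.5q = 71.0 - 1.3q → q* = 11.0357.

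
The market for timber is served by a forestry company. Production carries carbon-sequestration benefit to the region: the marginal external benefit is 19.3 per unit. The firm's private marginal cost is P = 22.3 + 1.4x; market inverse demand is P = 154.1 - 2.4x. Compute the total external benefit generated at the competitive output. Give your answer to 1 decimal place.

669.4

Market equilibrium (private): 22.3 + 1.4x = 154.1 - 2.4x → x_m = 34.6842.
Total external benefit = MEB × x_m = 19.3 × 34.6842 = 669.4051.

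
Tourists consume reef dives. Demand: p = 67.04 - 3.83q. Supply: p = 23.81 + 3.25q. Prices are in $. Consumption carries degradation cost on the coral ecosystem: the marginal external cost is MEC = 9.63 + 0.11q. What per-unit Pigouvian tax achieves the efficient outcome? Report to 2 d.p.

tax = $10.14 per unit

Social marginal benefit = demand − MEC = 57.41 - 3.94q.
Set SMB = MC: 57.41 - 3.94q = 23.81 + 3.25q → q* = 4.6732.
The Pigouvian tax equals MEC at q*: 9.63 + 0.11×4.6732 = 10.1441.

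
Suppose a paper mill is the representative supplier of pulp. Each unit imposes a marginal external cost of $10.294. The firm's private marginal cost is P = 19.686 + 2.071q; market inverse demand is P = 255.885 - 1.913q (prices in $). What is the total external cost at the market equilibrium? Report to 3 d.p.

Market equilibrium (private): 19.686 + 2.071q = 255.885 - 1.913q → q_m = 59.2869.
Total external cost = MEC × q_m = 10.294 × 59.2869 = 610.2993.

$610.299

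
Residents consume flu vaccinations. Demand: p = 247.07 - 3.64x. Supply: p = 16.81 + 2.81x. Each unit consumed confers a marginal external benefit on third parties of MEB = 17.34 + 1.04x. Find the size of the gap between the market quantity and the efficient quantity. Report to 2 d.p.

10.07 units

Market equilibrium (private): 16.81 + 2.81x = 247.07 - 3.64x → x_m = 35.6992.
Social marginal benefit = demand + MEB = 264.41 - 2.60x.
Set SMB = MC: 264.41 - 2.60x = 16.81 + 2.81x → x* = 45.7671.
Gap = |35.6992 − 45.7671| = 10.0679.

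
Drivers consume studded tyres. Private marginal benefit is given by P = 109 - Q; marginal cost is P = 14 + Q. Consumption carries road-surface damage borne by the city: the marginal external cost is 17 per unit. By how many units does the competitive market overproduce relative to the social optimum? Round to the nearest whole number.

Market equilibrium (private): 14 + Q = 109 - Q → Q_m = 47.5000.
Social marginal benefit = demand − MEC = 92 - Q.
Set SMB = MC: 92 - Q = 14 + Q → Q* = 39.0000.
Gap = |47.5000 − 39.0000| = 8.5000.

9 units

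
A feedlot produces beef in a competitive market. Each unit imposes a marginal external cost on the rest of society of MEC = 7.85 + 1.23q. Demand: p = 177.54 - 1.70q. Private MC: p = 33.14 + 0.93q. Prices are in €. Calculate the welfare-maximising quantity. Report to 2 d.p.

q* = 35.38

Social marginal cost = private MC + MEC = 40.99 + 2.16q.
Set SMC = demand: 40.99 + 2.16q = 177.54 - 1.70q → q* = 35.3756.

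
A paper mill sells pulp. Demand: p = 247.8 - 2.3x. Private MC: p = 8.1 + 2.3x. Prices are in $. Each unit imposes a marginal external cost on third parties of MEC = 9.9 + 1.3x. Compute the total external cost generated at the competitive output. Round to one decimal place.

$2280.8

Market equilibrium (private): 8.1 + 2.3x = 247.8 - 2.3x → x_m = 52.1087.
Total external cost = ∫₀^{x_m} (9.9 + 1.3x) dx = 9.9×52.1087 + ½×1.3×52.1087² = 2280.8319.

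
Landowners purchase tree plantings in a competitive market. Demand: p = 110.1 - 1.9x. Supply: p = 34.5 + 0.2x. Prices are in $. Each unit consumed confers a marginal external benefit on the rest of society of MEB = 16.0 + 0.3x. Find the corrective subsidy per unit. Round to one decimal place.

subsidy = $31.3 per unit

Social marginal benefit = demand + MEB = 126.1 - 1.6x.
Set SMB = MC: 126.1 - 1.6x = 34.5 + 0.2x → x* = 50.8889.
The Pigouvian subsidy equals MEB at x*: 16.0 + 0.3×50.8889 = 31.2667.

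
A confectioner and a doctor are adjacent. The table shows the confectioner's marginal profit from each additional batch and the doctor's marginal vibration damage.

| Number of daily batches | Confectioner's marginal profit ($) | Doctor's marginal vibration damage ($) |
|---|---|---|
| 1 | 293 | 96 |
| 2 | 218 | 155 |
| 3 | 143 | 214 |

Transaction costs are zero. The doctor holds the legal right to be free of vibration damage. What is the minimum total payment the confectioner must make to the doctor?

Efficient level: marginal profit ≥ marginal vibration damage through level 2, so k* = 2.
With the doctor holding the right, the confectioner must at least compensate total damage at k*: 96 + 155 = 251.

$251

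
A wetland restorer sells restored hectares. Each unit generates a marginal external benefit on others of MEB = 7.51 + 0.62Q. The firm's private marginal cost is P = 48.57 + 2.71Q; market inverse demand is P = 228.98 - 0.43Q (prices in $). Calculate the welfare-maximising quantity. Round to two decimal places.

Social marginal cost = private MC − MEB = 41.06 + 2.09Q.
Set SMC = demand: 41.06 + 2.09Q = 228.98 - 0.43Q → Q* = 74.5714.

Q* = 74.57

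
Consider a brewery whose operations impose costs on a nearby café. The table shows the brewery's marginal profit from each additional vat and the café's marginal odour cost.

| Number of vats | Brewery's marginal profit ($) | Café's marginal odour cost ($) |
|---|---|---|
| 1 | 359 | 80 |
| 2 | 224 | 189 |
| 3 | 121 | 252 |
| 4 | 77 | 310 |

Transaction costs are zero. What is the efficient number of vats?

2

Bargaining reaches the level where marginal profit last exceeds marginal odour cost.
That holds through level 2 (224 ≥ 189) but not at 3 (121 < 252).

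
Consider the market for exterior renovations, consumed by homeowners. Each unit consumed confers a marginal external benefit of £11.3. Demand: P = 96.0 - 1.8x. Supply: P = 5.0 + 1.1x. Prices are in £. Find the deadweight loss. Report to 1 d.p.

Market equilibrium (private): 5.0 + 1.1x = 96.0 - 1.8x → x_m = 31.3793.
Social marginal benefit = demand + MEB = 107.3 - 1.8x.
Set SMB = MC: 107.3 - 1.8x = 5.0 + 1.1x → x* = 35.2759.
The welfare-loss triangle has base |x_m − x*| and height MEB(x_m) (the vertical gap between SMB and MC is zero at x* and MEB at x_m).
DWL = ½ × 3.8966 × 11.3000 = 22.0158.

DWL = £22.0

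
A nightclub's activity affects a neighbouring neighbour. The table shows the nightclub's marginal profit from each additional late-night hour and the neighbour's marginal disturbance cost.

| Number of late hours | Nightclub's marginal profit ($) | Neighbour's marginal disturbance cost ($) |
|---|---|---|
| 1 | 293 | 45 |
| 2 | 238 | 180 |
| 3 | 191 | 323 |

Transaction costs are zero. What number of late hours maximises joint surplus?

Bargaining reaches the level where marginal profit last exceeds marginal disturbance cost.
That holds through level 2 (238 ≥ 180) but not at 3 (191 < 323).

2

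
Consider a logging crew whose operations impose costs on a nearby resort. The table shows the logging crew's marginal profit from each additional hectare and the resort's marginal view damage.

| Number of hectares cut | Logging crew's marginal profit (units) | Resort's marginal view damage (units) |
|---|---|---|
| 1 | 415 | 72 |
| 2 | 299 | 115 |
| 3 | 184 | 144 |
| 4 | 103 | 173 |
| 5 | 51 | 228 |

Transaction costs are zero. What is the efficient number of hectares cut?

3

Bargaining reaches the level where marginal profit last exceeds marginal view damage.
That holds through level 3 (184 ≥ 144) but not at 4 (103 < 173).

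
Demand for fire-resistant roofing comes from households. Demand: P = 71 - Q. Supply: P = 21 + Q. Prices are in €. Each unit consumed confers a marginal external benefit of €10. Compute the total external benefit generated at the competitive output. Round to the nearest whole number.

Market equilibrium (private): 21 + Q = 71 - Q → Q_m = 25.0000.
Total external benefit = MEB × Q_m = 10 × 25.0000 = 250.0000.

€250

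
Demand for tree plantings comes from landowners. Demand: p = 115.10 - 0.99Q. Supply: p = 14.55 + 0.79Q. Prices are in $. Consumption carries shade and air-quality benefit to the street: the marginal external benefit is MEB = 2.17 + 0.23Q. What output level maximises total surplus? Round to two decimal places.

Social marginal benefit = demand + MEB = 117.27 - 0.76Q.
Set SMB = MC: 117.27 - 0.76Q = 14.55 + 0.79Q → Q* = 66.2710.

Q* = 66.27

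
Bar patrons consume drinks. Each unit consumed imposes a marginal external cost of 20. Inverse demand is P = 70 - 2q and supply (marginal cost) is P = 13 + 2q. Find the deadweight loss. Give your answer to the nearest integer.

DWL = 50

Market equilibrium (private): 13 + 2q = 70 - 2q → q_m = 14.2500.
Social marginal benefit = demand − MEC = 50 - 2q.
Set SMB = MC: 50 - 2q = 13 + 2q → q* = 9.2500.
The loss is the area between SMB and MC from q* to q_m; with linear curves that's a triangle of height MEC(q_m).
DWL = ½ × 5.0000 × 20.0000 = 50.0000.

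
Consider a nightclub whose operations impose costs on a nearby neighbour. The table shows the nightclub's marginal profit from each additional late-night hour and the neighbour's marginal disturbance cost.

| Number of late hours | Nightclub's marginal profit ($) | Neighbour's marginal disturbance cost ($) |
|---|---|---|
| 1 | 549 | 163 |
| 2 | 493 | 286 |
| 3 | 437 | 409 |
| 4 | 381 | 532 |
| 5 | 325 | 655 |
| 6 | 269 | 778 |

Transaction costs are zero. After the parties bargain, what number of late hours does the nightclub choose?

3

Bargaining reaches the level where marginal profit last exceeds marginal disturbance cost.
That holds through level 3 (437 ≥ 409) but not at 4 (381 < 532).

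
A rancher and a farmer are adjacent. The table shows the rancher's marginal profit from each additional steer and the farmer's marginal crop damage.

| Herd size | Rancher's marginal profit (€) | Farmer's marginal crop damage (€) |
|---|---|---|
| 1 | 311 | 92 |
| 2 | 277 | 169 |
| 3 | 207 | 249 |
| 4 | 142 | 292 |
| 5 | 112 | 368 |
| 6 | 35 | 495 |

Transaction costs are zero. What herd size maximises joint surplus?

Bargaining reaches the level where marginal profit last exceeds marginal crop damage.
That holds through level 2 (277 ≥ 169) but not at 3 (207 < 249).

2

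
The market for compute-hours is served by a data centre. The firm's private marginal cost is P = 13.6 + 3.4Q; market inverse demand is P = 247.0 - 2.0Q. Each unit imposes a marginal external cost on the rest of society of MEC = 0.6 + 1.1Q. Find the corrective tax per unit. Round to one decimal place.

tax = 40.0 per unit

Social marginal cost = private MC + MEC = 14.2 + 4.5Q.
Set SMC = demand: 14.2 + 4.5Q = 247.0 - 2.0Q → Q* = 35.8154.
The Pigouvian tax equals MEC at Q*: 0.6 + 1.1×35.8154 = 39.9969.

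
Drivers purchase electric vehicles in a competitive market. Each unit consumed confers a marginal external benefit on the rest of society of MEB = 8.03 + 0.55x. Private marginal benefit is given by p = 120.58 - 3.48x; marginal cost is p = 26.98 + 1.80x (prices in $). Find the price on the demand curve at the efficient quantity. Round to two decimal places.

Social marginal benefit = demand + MEB = 128.61 - 2.93x.
Set SMB = MC: 128.61 - 2.93x = 26.98 + 1.80x → x* = 21.4863.
Consumer price on the demand curve at x*: 120.58 − 3.48×21.4863 = 45.8077.

P = $45.81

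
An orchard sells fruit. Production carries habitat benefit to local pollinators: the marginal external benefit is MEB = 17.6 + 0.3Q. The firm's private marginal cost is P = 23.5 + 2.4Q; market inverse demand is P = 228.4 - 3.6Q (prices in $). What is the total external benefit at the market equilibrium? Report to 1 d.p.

Market equilibrium (private): 23.5 + 2.4Q = 228.4 - 3.6Q → Q_m = 34.1500.
Total external benefit = ∫₀^{Q_m} (17.6 + 0.3Q) dQ = 17.6×34.1500 + ½×0.3×34.1500² = 775.9734.

$776.0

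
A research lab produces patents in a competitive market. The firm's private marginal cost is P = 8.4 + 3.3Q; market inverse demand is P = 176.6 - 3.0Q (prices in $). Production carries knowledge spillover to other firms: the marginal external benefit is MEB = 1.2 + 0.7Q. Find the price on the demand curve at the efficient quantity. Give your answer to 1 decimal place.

P = $85.9

Social marginal cost = private MC − MEB = 7.2 + 2.6Q.
Set SMC = demand: 7.2 + 2.6Q = 176.6 - 3.0Q → Q* = 30.2500.
Consumer price on the demand curve at Q*: 176.6 − 3.0×30.2500 = 85.8500.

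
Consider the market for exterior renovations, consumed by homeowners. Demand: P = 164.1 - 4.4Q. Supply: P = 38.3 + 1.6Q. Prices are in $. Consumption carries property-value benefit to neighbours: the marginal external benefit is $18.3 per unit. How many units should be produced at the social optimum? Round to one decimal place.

Q* = 24.0

Social marginal benefit = demand + MEB = 182.4 - 4.4Q.
Set SMB = MC: 182.4 - 4.4Q = 38.3 + 1.6Q → Q* = 24.0167.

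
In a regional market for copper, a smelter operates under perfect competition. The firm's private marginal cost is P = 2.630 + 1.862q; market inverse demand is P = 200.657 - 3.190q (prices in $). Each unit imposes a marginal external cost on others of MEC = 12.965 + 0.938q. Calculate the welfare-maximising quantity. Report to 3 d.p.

Social marginal cost = private MC + MEC = 15.595 + 2.800q.
Set SMC = demand: 15.595 + 2.800q = 200.657 - 3.190q → q* = 30.8952.

q* = 30.895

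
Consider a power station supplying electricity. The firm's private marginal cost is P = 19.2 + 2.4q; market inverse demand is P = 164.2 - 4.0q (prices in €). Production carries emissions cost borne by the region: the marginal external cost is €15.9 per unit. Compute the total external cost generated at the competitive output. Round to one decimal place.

€360.2

Market equilibrium (private): 19.2 + 2.4q = 164.2 - 4.0q → q_m = 22.6563.
Total external cost = MEC × q_m = 15.9 × 22.6563 = 360.2352.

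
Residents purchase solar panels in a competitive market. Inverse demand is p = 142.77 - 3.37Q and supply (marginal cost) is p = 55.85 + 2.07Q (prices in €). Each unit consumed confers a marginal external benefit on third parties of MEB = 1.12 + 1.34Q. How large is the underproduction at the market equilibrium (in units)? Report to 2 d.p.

5.50 units

Market equilibrium (private): 55.85 + 2.07Q = 142.77 - 3.37Q → Q_m = 15.9779.
Social marginal benefit = demand + MEB = 143.89 - 2.03Q.
Set SMB = MC: 143.89 - 2.03Q = 55.85 + 2.07Q → Q* = 21.4732.
Gap = |15.9779 − 21.4732| = 5.4953.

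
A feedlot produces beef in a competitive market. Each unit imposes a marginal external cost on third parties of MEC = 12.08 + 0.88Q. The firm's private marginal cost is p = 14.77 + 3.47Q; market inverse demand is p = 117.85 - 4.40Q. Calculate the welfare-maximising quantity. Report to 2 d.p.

Q* = 10.40

Social marginal cost = private MC + MEC = 26.85 + 4.35Q.
Set SMC = demand: 26.85 + 4.35Q = 117.85 - 4.40Q → Q* = 10.4000.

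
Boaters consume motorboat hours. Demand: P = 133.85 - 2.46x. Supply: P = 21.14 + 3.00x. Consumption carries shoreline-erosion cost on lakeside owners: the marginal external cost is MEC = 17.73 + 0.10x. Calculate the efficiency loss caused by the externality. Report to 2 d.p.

DWL = 35.24

Market equilibrium (private): 21.14 + 3.00x = 133.85 - 2.46x → x_m = 20.6429.
Social marginal benefit = demand − MEC = 116.12 - 2.56x.
Set SMB = MC: 116.12 - 2.56x = 21.14 + 3.00x → x* = 17.0827.
The welfare-loss triangle has base |x_m − x*| and height MEC(x_m) (the vertical gap between SMB and MC is zero at x* and MEC at x_m).
DWL = ½ × 3.5602 × 19.7943 = 35.2358.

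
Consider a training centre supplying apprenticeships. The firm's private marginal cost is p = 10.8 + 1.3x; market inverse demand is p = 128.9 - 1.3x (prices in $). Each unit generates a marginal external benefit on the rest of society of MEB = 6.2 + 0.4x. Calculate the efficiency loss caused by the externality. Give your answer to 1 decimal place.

DWL = $135.0

Market equilibrium (private): 10.8 + 1.3x = 128.9 - 1.3x → x_m = 45.4231.
Social marginal cost = private MC − MEB = 4.6 + 0.9x.
Set SMC = demand: 4.6 + 0.9x = 128.9 - 1.3x → x* = 56.5000.
The welfare-loss triangle has base |x_m − x*| and height MEB(x_m) (the vertical gap between SMC and demand is zero at x* and MEB at x_m).
DWL = ½ × 11.0769 × 24.3692 = 134.9676.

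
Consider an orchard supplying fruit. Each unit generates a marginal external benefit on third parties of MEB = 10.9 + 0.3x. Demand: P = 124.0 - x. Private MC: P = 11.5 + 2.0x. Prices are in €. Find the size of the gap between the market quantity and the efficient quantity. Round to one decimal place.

8.2 units

Market equilibrium (private): 11.5 + 2.0x = 124.0 - x → x_m = 37.5000.
Social marginal cost = private MC − MEB = 0.6 + 1.7x.
Set SMC = demand: 0.6 + 1.7x = 124.0 - x → x* = 45.7037.
Gap = |37.5000 − 45.7037| = 8.2037.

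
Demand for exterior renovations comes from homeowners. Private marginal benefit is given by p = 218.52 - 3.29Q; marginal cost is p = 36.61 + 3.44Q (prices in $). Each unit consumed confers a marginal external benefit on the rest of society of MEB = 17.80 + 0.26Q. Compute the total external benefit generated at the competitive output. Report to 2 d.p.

Market equilibrium (private): 36.61 + 3.44Q = 218.52 - 3.29Q → Q_m = 27.0297.
Total external benefit = ∫₀^{Q_m} (17.80 + 0.26Q) dQ = 17.80×27.0297 + ½×0.26×27.0297² = 576.1073.

$576.11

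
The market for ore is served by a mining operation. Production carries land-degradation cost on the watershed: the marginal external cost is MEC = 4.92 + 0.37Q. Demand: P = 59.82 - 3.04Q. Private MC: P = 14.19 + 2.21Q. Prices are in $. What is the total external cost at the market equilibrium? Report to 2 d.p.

$56.74

Market equilibrium (private): 14.19 + 2.21Q = 59.82 - 3.04Q → Q_m = 8.6914.
Total external cost = ∫₀^{Q_m} (4.92 + 0.37Q) dQ = 4.92×8.6914 + ½×0.37×8.6914² = 56.7367.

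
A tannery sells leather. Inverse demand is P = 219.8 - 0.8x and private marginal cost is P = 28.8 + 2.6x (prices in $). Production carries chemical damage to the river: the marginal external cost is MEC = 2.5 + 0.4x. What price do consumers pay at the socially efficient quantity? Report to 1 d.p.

P = $180.1

Social marginal cost = private MC + MEC = 31.3 + 3.0x.
Set SMC = demand: 31.3 + 3.0x = 219.8 - 0.8x → x* = 49.6053.
Consumer price on the demand curve at x*: 219.8 − 0.8×49.6053 = 180.1158.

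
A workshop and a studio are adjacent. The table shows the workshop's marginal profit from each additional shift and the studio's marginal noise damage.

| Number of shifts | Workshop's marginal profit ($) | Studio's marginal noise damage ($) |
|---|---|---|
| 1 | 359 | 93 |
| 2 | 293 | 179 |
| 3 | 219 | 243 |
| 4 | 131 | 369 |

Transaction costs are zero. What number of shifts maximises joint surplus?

Bargaining reaches the level where marginal profit last exceeds marginal noise damage.
That holds through level 2 (293 ≥ 179) but not at 3 (219 < 243).

2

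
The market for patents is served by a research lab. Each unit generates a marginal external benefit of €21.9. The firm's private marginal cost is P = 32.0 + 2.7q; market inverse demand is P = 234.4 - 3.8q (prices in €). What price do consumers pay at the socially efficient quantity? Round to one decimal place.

P = €103.3

Social marginal cost = private MC − MEB = 10.1 + 2.7q.
Set SMC = demand: 10.1 + 2.7q = 234.4 - 3.8q → q* = 34.5077.
Consumer price on the demand curve at q*: 234.4 − 3.8×34.5077 = 103.2707.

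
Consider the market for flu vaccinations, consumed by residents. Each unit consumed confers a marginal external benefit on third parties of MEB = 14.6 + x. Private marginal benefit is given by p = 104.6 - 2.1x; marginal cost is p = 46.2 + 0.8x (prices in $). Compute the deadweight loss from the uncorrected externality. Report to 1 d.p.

DWL = $317.6

Market equilibrium (private): 46.2 + 0.8x = 104.6 - 2.1x → x_m = 20.1379.
Social marginal benefit = demand + MEB = 119.2 - 1.1x.
Set SMB = MC: 119.2 - 1.1x = 46.2 + 0.8x → x* = 38.4211.
The loss is the area between SMB and MC from x* to x_m; with linear curves that's a triangle of height MEB(x_m).
DWL = ½ × 18.2832 × 34.7379 = 317.5600.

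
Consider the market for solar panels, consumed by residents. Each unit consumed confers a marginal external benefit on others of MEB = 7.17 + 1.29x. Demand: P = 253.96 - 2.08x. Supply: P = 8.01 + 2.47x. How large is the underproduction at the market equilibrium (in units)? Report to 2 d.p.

23.59 units

Market equilibrium (private): 8.01 + 2.47x = 253.96 - 2.08x → x_m = 54.0549.
Social marginal benefit = demand + MEB = 261.13 - 0.79x.
Set SMB = MC: 261.13 - 0.79x = 8.01 + 2.47x → x* = 77.6442.
Gap = |54.0549 − 77.6442| = 23.5893.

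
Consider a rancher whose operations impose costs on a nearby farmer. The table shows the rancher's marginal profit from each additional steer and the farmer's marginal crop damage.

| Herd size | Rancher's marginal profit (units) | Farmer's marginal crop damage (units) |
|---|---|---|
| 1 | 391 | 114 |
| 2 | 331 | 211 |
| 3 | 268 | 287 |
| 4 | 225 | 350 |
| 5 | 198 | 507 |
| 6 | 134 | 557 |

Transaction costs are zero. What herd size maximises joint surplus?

2

Bargaining reaches the level where marginal profit last exceeds marginal crop damage.
That holds through level 2 (331 ≥ 211) but not at 3 (268 < 287).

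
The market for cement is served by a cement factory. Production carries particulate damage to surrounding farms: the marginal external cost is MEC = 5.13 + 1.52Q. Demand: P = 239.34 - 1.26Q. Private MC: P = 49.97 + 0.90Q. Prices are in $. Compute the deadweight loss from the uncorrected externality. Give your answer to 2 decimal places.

DWL = $2602.16

Market equilibrium (private): 49.97 + 0.90Q = 239.34 - 1.26Q → Q_m = 87.6713.
Social marginal cost = private MC + MEC = 55.10 + 2.42Q.
Set SMC = demand: 55.10 + 2.42Q = 239.34 - 1.26Q → Q* = 50.0652.
Height of the DWL triangle at Q_m is SMC(Q_m) − demand(Q_m) = MEC(Q_m) = 138.3904.
DWL = ½ × 37.6061 × 138.3904 = 2602.1616.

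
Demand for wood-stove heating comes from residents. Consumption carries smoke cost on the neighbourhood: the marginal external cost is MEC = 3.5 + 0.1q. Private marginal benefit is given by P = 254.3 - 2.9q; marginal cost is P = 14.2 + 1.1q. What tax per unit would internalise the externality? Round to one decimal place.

Social marginal benefit = demand − MEC = 250.8 - 3.0q.
Set SMB = MC: 250.8 - 3.0q = 14.2 + 1.1q → q* = 57.7073.
The Pigouvian tax equals MEC at q*: 3.5 + 0.1×57.7073 = 9.2707.

tax = 9.3 per unit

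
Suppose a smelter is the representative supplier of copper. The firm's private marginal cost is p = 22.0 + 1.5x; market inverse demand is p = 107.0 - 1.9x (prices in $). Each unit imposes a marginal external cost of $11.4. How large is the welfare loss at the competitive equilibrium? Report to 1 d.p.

Market equilibrium (private): 22.0 + 1.5x = 107.0 - 1.9x → x_m = 25.0000.
Social marginal cost = private MC + MEC = 33.4 + 1.5x.
Set SMC = demand: 33.4 + 1.5x = 107.0 - 1.9x → x* = 21.6471.
Height of the DWL triangle at x_m is SMC(x_m) − demand(x_m) = MEC(x_m) = 11.4000.
DWL = ½ × 3.3529 × 11.4000 = 19.1115.

DWL = $19.1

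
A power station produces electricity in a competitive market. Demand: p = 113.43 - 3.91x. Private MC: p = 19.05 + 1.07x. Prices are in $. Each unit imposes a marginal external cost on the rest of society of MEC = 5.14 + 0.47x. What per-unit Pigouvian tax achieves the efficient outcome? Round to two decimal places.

tax = $12.84 per unit

Social marginal cost = private MC + MEC = 24.19 + 1.54x.
Set SMC = demand: 24.19 + 1.54x = 113.43 - 3.91x → x* = 16.3743.
The Pigouvian tax equals MEC at x*: 5.14 + 0.47×16.3743 = 12.8359.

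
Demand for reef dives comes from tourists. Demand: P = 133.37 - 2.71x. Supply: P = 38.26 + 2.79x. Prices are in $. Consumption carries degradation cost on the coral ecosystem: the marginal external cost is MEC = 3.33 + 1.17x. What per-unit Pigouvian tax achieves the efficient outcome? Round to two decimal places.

Social marginal benefit = demand − MEC = 130.04 - 3.88x.
Set SMB = MC: 130.04 - 3.88x = 38.26 + 2.79x → x* = 13.7601.
The Pigouvian tax equals MEC at x*: 3.33 + 1.17×13.7601 = 19.4293.

tax = $19.43 per unit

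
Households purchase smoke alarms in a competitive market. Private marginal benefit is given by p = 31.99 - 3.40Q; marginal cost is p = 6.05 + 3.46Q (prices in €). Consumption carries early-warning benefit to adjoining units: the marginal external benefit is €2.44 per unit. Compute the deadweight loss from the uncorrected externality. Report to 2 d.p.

Market equilibrium (private): 6.05 + 3.46Q = 31.99 - 3.40Q → Q_m = 3.7813.
Social marginal benefit = demand + MEB = 34.43 - 3.40Q.
Set SMB = MC: 34.43 - 3.40Q = 6.05 + 3.46Q → Q* = 4.1370.
Between Q* and Q_m the wedge SMB − MC runs linearly from 0 to MEB(Q_m), so the loss is a triangle.
DWL = ½ × 0.3557 × 2.4400 = 0.4340.

DWL = €0.43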